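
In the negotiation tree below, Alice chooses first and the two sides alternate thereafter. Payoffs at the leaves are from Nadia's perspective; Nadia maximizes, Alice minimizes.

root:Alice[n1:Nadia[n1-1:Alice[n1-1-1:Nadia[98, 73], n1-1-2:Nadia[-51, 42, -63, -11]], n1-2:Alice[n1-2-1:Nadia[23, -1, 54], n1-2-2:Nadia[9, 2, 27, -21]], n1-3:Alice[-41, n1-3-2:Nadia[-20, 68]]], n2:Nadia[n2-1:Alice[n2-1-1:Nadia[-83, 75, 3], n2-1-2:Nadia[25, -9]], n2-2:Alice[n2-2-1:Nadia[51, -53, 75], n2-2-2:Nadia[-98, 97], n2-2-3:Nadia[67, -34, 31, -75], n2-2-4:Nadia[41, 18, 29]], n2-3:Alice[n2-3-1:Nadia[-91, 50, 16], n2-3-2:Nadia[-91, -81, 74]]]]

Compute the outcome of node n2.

n2-1-1 (Nadia): max(-83, 75, 3) = 75
n2-1-2 (Nadia): max(25, -9) = 25
n2-1 (Alice): min(75, 25) = 25
n2-2-1 (Nadia): max(51, -53, 75) = 75
n2-2-2 (Nadia): max(-98, 97) = 97
n2-2-3 (Nadia): max(67, -34, 31, -75) = 67
n2-2-4 (Nadia): max(41, 18, 29) = 41
n2-2 (Alice): min(75, 97, 67, 41) = 41
n2-3-1 (Nadia): max(-91, 50, 16) = 50
n2-3-2 (Nadia): max(-91, -81, 74) = 74
n2-3 (Alice): min(50, 74) = 50
n2 (Nadia): max(25, 41, 50) = 50

50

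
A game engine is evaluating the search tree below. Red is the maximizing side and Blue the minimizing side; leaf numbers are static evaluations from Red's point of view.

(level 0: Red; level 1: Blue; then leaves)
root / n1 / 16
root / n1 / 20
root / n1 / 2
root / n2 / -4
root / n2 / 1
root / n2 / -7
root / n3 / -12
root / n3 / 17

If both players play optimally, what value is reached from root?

2

n1 (Blue): min(16, 20, 2) = 2
n2 (Blue): min(-4, 1, -7) = -7
n3 (Blue): min(-12, 17) = -12
root (Red): max(2, -7, -12) = 2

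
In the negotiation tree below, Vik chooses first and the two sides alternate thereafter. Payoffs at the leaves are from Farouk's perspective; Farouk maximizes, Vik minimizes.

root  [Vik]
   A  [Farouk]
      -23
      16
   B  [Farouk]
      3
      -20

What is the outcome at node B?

B (Farouk): max(3, -20) = 3

3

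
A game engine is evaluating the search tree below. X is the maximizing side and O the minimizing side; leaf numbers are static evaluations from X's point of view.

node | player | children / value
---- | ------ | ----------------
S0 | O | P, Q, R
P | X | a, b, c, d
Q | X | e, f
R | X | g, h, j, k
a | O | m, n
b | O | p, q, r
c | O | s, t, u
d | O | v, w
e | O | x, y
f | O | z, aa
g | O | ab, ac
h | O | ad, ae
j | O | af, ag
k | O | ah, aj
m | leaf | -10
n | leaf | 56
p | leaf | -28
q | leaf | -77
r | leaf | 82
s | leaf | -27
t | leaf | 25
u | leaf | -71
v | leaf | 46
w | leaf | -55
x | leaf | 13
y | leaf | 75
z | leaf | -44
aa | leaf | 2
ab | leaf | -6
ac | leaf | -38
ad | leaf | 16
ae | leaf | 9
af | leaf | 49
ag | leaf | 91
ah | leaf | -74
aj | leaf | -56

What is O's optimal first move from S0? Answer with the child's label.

P

a (O): min(-10, 56) = -10
b (O): min(-28, -77, 82) = -77
c (O): min(-27, 25, -71) = -71
d (O): min(46, -55) = -55
P (X): max(-10, -77, -71, -55) = -10
e (O): min(13, 75) = 13
f (O): min(-44, 2) = -44
Q (X): max(13, -44) = 13
g (O): min(-6, -38) = -38
h (O): min(16, 9) = 9
j (O): min(49, 91) = 49
k (O): min(-74, -56) = -74
R (X): max(-38, 9, 49, -74) = 49
S0 (O): min(-10, 13, 49) = -10
O at S0 wants the lowest of {P=-10, Q=13, R=49}, so chooses P.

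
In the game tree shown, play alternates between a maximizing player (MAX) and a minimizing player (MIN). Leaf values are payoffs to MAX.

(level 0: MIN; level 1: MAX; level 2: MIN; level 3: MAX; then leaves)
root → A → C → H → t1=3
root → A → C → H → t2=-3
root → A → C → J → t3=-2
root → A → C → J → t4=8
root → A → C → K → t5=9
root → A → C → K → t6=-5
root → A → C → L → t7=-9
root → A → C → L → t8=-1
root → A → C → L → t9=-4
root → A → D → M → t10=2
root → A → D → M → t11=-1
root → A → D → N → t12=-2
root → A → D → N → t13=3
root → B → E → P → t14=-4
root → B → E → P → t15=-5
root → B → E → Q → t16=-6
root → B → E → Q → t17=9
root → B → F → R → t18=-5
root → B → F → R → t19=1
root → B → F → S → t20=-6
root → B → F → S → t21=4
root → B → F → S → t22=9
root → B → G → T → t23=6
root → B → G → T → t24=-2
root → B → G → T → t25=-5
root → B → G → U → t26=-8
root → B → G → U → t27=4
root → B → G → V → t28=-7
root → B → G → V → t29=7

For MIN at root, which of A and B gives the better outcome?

A

H (MAX): max(3, -3) = 3
J (MAX): max(-2, 8) = 8
K (MAX): max(9, -5) = 9
L (MAX): max(-9, -1, -4) = -1
C (MIN): min(3, 8, 9, -1) = -1
M (MAX): max(2, -1) = 2
N (MAX): max(-2, 3) = 3
D (MIN): min(2, 3) = 2
A (MAX): max(-1, 2) = 2
P (MAX): max(-4, -5) = -4
Q (MAX): max(-6, 9) = 9
E (MIN): min(-4, 9) = -4
R (MAX): max(-5, 1) = 1
S (MAX): max(-6, 4, 9) = 9
F (MIN): min(1, 9) = 1
T (MAX): max(6, -2, -5) = 6
U (MAX): max(-8, 4) = 4
V (MAX): max(-7, 7) = 7
G (MIN): min(6, 4, 7) = 4
B (MAX): max(-4, 1, 4) = 4
MIN prefers the lower value; A=2, B=4. A is better since 2 < 4.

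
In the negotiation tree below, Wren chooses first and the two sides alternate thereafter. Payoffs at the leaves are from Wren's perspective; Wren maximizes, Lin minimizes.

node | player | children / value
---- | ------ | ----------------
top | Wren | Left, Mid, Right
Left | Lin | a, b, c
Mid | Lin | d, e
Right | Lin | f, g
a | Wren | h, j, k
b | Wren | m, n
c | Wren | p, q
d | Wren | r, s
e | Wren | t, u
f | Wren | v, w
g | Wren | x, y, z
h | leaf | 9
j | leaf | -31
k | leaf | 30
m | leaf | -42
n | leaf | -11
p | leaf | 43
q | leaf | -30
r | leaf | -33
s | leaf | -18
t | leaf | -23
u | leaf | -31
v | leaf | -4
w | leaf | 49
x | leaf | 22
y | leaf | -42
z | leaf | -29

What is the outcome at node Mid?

d (Wren): max(-33, -18) = -18
e (Wren): max(-23, -31) = -23
Mid (Lin): min(-18, -23) = -23

-23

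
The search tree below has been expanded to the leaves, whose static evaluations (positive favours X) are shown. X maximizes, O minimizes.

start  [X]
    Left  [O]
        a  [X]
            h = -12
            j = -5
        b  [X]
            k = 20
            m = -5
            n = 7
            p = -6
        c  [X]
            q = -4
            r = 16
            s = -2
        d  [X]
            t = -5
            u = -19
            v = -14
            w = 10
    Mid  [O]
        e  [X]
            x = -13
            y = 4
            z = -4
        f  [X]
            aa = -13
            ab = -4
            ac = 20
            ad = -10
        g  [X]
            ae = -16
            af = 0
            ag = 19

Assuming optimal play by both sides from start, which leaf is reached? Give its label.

y

a (X): max(-12, -5) = -5
b (X): max(20, -5, 7, -6) = 20
c (X): max(-4, 16, -2) = 16
d (X): max(-5, -19, -14, 10) = 10
Left (O): min(-5, 20, 16, 10) = -5
e (X): max(-13, 4, -4) = 4
f (X): max(-13, -4, 20, -10) = 20
g (X): max(-16, 0, 19) = 19
Mid (O): min(4, 20, 19) = 4
start (X): max(-5, 4) = 4
At start, X picks Mid (highest: 4).
At Mid, O picks e (lowest: 4).
At e, X picks y (highest: 4).
Terminal value 4.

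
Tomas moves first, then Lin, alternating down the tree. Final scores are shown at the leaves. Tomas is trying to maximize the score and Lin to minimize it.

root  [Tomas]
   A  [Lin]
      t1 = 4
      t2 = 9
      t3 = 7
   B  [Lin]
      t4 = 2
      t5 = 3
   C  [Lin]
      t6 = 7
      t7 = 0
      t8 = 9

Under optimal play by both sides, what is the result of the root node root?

A (Lin): min(4, 9, 7) = 4
B (Lin): min(2, 3) = 2
C (Lin): min(7, 0, 9) = 0
root (Tomas): max(4, 2, 0) = 4

4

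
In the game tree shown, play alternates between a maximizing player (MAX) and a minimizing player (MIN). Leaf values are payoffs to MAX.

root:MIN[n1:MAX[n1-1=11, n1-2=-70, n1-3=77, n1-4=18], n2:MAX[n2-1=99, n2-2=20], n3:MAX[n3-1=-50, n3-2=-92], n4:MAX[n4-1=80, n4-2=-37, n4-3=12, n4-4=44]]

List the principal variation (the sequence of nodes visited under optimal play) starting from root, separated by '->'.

root -> n3 -> n3-1

n1 (MAX): max(11, -70, 77, 18) = 77
n2 (MAX): max(99, 20) = 99
n3 (MAX): max(-50, -92) = -50
n4 (MAX): max(80, -37, 12, 44) = 80
root (MIN): min(77, 99, -50, 80) = -50
At root, MIN picks n3 (lowest: -50).
At n3, MAX picks n3-1 (highest: -50).
Terminal value -50.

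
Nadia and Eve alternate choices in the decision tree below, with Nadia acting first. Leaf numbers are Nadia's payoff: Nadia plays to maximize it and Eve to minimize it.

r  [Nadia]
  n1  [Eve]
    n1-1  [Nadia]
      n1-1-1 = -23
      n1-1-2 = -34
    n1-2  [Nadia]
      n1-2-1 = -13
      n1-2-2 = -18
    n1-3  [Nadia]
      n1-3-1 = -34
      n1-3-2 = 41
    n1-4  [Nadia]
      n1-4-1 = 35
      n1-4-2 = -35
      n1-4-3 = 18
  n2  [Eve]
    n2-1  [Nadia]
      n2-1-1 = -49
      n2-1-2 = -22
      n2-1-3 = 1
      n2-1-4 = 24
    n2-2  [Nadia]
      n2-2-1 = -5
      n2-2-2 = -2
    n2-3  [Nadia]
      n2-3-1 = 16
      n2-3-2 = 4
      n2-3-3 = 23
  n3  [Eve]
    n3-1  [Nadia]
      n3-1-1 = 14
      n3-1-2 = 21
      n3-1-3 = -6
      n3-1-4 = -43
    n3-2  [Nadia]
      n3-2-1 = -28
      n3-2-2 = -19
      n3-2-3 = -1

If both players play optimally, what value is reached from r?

-1

n1-1 (Nadia): max(-23, -34) = -23
n1-2 (Nadia): max(-13, -18) = -13
n1-3 (Nadia): max(-34, 41) = 41
n1-4 (Nadia): max(35, -35, 18) = 35
n1 (Eve): min(-23, -13, 41, 35) = -23
n2-1 (Nadia): max(-49, -22, 1, 24) = 24
n2-2 (Nadia): max(-5, -2) = -2
n2-3 (Nadia): max(16, 4, 23) = 23
n2 (Eve): min(24, -2, 23) = -2
n3-1 (Nadia): max(14, 21, -6, -43) = 21
n3-2 (Nadia): max(-28, -19, -1) = -1
n3 (Eve): min(21, -1) = -1
r (Nadia): max(-23, -2, -1) = -1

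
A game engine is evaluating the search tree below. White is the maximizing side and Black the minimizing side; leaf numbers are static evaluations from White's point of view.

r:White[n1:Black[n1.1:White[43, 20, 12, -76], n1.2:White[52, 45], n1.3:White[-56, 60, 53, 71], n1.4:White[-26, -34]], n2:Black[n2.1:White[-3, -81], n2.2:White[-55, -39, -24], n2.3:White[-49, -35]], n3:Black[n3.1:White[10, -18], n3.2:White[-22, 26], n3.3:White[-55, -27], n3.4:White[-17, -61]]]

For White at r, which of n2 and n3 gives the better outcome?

n3

n2.1 (White): max(-3, -81) = -3
n2.2 (White): max(-55, -39, -24) = -24
n2.3 (White): max(-49, -35) = -35
n2 (Black): min(-3, -24, -35) = -35
n3.1 (White): max(10, -18) = 10
n3.2 (White): max(-22, 26) = 26
n3.3 (White): max(-55, -27) = -27
n3.4 (White): max(-17, -61) = -17
n3 (Black): min(10, 26, -27, -17) = -27
White prefers the higher value; n2=-35, n3=-27. n3 is better since -27 > -35.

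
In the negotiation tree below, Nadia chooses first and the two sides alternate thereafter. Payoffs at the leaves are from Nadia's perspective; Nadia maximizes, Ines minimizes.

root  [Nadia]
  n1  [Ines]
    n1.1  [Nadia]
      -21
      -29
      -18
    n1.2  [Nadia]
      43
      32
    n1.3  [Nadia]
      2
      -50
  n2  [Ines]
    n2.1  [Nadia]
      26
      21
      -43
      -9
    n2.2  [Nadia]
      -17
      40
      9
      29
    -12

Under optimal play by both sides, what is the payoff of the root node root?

-12

n1.1 (Nadia): max(-21, -29, -18) = -18
n1.2 (Nadia): max(43, 32) = 43
n1.3 (Nadia): max(2, -50) = 2
n1 (Ines): min(-18, 43, 2) = -18
n2.1 (Nadia): max(26, 21, -43, -9) = 26
n2.2 (Nadia): max(-17, 40, 9, 29) = 40
n2 (Ines): min(26, 40, -12) = -12
root (Nadia): max(-18, -12) = -12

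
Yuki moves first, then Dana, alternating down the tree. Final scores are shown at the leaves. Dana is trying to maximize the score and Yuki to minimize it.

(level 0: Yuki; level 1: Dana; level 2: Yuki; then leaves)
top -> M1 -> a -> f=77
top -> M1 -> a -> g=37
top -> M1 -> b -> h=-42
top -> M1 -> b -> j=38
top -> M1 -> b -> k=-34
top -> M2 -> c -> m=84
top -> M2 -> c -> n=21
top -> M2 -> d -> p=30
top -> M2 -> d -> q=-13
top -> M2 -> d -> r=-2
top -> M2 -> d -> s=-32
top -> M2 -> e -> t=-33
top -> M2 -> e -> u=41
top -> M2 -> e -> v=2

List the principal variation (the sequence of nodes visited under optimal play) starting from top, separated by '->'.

top -> M2 -> c -> n

a (Yuki): min(77, 37) = 37
b (Yuki): min(-42, 38, -34) = -42
M1 (Dana): max(37, -42) = 37
c (Yuki): min(84, 21) = 21
d (Yuki): min(30, -13, -2, -32) = -32
e (Yuki): min(-33, 41, 2) = -33
M2 (Dana): max(21, -32, -33) = 21
top (Yuki): min(37, 21) = 21
At top, Yuki picks M2 (lowest: 21).
At M2, Dana picks c (highest: 21).
At c, Yuki picks n (lowest: 21).
Terminal value 21.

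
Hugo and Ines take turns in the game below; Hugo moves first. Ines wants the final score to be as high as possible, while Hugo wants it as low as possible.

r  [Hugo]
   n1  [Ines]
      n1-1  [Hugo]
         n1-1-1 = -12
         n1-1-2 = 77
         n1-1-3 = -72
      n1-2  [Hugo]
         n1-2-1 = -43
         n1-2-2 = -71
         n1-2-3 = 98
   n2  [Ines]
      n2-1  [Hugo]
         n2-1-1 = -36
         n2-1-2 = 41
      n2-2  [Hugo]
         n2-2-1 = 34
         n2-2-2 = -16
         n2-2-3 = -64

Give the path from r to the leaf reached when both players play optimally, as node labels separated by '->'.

r -> n1 -> n1-2 -> n1-2-2

n1-1 (Hugo): min(-12, 77, -72) = -72
n1-2 (Hugo): min(-43, -71, 98) = -71
n1 (Ines): max(-72, -71) = -71
n2-1 (Hugo): min(-36, 41) = -36
n2-2 (Hugo): min(34, -16, -64) = -64
n2 (Ines): max(-36, -64) = -36
r (Hugo): min(-71, -36) = -71
At r, Hugo picks n1 (lowest: -71).
At n1, Ines picks n1-2 (highest: -71).
At n1-2, Hugo picks n1-2-2 (lowest: -71).
Terminal value -71.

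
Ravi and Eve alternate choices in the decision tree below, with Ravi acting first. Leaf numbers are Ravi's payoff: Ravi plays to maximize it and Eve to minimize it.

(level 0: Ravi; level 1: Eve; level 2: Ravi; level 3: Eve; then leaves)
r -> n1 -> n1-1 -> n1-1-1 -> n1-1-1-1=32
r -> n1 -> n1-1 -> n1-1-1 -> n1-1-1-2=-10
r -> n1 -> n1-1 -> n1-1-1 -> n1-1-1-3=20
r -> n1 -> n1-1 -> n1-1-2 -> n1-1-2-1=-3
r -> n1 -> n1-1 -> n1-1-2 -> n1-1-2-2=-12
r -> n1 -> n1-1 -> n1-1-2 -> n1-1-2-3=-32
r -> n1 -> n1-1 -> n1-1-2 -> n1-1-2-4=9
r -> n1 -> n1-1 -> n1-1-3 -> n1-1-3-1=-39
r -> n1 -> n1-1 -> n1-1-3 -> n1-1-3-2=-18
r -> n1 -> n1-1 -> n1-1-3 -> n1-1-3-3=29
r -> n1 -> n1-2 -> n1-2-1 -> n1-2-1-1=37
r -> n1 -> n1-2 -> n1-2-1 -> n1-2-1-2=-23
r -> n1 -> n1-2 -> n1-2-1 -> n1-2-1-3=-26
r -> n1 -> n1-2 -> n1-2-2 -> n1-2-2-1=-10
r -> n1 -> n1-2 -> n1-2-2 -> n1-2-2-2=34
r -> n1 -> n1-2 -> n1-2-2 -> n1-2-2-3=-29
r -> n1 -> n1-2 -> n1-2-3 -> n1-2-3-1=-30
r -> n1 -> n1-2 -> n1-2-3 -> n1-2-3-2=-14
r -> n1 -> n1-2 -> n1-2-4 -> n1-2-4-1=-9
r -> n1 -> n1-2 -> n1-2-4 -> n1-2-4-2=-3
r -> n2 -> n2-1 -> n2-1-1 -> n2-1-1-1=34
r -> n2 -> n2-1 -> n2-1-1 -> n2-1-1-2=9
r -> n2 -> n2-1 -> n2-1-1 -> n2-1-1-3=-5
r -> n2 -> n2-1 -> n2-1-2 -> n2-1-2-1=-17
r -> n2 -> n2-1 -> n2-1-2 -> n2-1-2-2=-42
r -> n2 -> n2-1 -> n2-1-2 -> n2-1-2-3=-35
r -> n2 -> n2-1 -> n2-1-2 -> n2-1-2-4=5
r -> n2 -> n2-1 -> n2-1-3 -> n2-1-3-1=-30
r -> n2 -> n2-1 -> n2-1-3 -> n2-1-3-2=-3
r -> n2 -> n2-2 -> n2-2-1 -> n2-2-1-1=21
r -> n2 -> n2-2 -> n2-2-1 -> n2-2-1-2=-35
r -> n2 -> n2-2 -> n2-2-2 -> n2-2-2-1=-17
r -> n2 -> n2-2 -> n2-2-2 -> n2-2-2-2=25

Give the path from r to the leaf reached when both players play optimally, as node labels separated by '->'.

r -> n1 -> n1-1 -> n1-1-1 -> n1-1-1-2

n1-1-1 (Eve): min(32, -10, 20) = -10
n1-1-2 (Eve): min(-3, -12, -32, 9) = -32
n1-1-3 (Eve): min(-39, -18, 29) = -39
n1-1 (Ravi): max(-10, -32, -39) = -10
n1-2-1 (Eve): min(37, -23, -26) = -26
n1-2-2 (Eve): min(-10, 34, -29) = -29
n1-2-3 (Eve): min(-30, -14) = -30
n1-2-4 (Eve): min(-9, -3) = -9
n1-2 (Ravi): max(-26, -29, -30, -9) = -9
n1 (Eve): min(-10, -9) = -10
n2-1-1 (Eve): min(34, 9, -5) = -5
n2-1-2 (Eve): min(-17, -42, -35, 5) = -42
n2-1-3 (Eve): min(-30, -3) = -30
n2-1 (Ravi): max(-5, -42, -30) = -5
n2-2-1 (Eve): min(21, -35) = -35
n2-2-2 (Eve): min(-17, 25) = -17
n2-2 (Ravi): max(-35, -17) = -17
n2 (Eve): min(-5, -17) = -17
r (Ravi): max(-10, -17) = -10
At r, Ravi picks n1 (highest: -10).
At n1, Eve picks n1-1 (lowest: -10).
At n1-1, Ravi picks n1-1-1 (highest: -10).
At n1-1-1, Eve picks n1-1-1-2 (lowest: -10).
Terminal value -10.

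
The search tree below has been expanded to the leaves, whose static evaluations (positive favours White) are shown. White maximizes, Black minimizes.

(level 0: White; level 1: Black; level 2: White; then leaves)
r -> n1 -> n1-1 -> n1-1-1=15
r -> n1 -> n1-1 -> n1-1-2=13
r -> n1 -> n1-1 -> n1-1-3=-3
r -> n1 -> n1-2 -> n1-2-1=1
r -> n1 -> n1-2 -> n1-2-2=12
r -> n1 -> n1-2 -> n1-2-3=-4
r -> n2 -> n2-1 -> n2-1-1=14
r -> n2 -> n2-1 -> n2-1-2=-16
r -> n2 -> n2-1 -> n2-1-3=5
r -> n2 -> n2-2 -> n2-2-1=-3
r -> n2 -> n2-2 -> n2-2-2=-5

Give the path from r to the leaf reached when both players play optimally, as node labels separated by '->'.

r -> n1 -> n1-2 -> n1-2-2

n1-1 (White): max(15, 13, -3) = 15
n1-2 (White): max(1, 12, -4) = 12
n1 (Black): min(15, 12) = 12
n2-1 (White): max(14, -16, 5) = 14
n2-2 (White): max(-3, -5) = -3
n2 (Black): min(14, -3) = -3
r (White): max(12, -3) = 12
At r, White picks n1 (highest: 12).
At n1, Black picks n1-2 (lowest: 12).
At n1-2, White picks n1-2-2 (highest: 12).
Terminal value 12.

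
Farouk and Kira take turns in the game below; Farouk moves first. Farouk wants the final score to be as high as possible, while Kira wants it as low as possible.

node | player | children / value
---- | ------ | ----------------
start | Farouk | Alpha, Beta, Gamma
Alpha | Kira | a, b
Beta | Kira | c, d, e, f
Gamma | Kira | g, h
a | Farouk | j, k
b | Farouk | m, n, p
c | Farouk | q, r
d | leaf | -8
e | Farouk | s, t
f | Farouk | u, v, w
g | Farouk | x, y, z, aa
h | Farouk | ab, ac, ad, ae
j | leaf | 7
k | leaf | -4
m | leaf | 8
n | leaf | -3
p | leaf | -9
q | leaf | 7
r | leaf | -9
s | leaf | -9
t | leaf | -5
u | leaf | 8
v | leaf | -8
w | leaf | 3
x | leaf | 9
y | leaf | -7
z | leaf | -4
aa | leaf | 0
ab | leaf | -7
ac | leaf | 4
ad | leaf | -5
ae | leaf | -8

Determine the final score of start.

7

a (Farouk): max(7, -4) = 7
b (Farouk): max(8, -3, -9) = 8
Alpha (Kira): min(7, 8) = 7
c (Farouk): max(7, -9) = 7
e (Farouk): max(-9, -5) = -5
f (Farouk): max(8, -8, 3) = 8
Beta (Kira): min(7, -8, -5, 8) = -8
g (Farouk): max(9, -7, -4, 0) = 9
h (Farouk): max(-7, 4, -5, -8) = 4
Gamma (Kira): min(9, 4) = 4
start (Farouk): max(7, -8, 4) = 7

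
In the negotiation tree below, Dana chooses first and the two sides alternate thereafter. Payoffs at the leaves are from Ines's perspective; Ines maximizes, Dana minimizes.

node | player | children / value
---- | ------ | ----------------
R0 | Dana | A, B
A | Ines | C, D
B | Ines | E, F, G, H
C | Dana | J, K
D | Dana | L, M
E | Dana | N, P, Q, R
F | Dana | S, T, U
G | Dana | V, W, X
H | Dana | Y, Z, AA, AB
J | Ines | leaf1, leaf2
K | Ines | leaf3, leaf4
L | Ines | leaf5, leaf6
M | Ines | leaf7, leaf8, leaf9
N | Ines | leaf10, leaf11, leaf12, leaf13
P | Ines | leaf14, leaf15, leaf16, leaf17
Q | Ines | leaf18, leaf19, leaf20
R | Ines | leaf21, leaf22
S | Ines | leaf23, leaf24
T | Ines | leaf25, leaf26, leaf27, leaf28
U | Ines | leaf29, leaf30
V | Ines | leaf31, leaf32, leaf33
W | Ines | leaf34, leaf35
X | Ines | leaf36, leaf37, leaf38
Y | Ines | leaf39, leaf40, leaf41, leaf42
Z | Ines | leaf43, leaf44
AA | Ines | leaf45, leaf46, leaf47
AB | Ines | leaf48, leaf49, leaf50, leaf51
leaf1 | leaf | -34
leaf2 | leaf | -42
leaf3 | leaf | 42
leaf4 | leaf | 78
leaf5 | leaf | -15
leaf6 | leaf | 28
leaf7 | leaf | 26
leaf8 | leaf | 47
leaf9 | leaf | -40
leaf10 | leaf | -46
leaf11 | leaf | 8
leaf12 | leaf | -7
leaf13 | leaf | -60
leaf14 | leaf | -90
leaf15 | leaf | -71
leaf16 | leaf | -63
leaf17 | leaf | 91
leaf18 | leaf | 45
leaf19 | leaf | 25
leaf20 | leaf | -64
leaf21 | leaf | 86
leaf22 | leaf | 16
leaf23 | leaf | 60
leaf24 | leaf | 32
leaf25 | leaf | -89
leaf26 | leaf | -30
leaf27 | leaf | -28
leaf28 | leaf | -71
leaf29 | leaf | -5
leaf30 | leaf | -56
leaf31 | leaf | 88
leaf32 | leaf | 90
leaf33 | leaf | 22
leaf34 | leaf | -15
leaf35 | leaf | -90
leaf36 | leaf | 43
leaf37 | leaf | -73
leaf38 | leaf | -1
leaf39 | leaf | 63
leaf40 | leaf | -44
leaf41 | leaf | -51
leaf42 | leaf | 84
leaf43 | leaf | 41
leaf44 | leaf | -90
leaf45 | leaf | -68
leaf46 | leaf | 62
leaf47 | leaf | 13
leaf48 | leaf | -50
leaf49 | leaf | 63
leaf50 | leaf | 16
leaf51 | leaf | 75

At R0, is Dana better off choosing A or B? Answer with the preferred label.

J (Ines): max(-34, -42) = -34
K (Ines): max(42, 78) = 78
C (Dana): min(-34, 78) = -34
L (Ines): max(-15, 28) = 28
M (Ines): max(26, 47, -40) = 47
D (Dana): min(28, 47) = 28
A (Ines): max(-34, 28) = 28
N (Ines): max(-46, 8, -7, -60) = 8
P (Ines): max(-90, -71, -63, 91) = 91
Q (Ines): max(45, 25, -64) = 45
R (Ines): max(86, 16) = 86
E (Dana): min(8, 91, 45, 86) = 8
S (Ines): max(60, 32) = 60
T (Ines): max(-89, -30, -28, -71) = -28
U (Ines): max(-5, -56) = -5
F (Dana): min(60, -28, -5) = -28
V (Ines): max(88, 90, 22) = 90
W (Ines): max(-15, -90) = -15
X (Ines): max(43, -73, -1) = 43
G (Dana): min(90, -15, 43) = -15
Y (Ines): max(63, -44, -51, 84) = 84
Z (Ines): max(41, -90) = 41
AA (Ines): max(-68, 62, 13) = 62
AB (Ines): max(-50, 63, 16, 75) = 75
H (Dana): min(84, 41, 62, 75) = 41
B (Ines): max(8, -28, -15, 41) = 41
Dana prefers the lower value; A=28, B=41. A is better since 28 < 41.

A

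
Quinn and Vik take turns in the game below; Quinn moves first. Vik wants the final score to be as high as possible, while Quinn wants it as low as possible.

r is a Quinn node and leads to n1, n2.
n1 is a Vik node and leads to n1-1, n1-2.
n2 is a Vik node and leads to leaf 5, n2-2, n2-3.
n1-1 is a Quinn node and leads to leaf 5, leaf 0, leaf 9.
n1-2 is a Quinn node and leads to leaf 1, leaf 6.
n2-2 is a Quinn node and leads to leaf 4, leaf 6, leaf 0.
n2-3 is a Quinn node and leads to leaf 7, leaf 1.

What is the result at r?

n1-1 (Quinn): min(5, 0, 9) = 0
n1-2 (Quinn): min(1, 6) = 1
n1 (Vik): max(0, 1) = 1
n2-2 (Quinn): min(4, 6, 0) = 0
n2-3 (Quinn): min(7, 1) = 1
n2 (Vik): max(5, 0, 1) = 5
r (Quinn): min(1, 5) = 1

1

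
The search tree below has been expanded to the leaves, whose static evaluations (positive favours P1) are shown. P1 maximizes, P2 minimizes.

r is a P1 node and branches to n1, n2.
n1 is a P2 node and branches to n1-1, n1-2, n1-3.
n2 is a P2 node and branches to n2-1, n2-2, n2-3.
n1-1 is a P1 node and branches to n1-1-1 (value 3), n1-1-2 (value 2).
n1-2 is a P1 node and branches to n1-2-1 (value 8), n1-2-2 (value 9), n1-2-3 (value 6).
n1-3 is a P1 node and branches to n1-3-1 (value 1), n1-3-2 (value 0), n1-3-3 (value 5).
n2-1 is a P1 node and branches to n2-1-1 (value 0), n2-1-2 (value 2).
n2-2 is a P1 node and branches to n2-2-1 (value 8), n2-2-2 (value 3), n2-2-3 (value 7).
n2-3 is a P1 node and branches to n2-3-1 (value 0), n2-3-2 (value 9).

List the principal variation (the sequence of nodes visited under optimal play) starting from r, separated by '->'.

n1-1 (P1): max(3, 2) = 3
n1-2 (P1): max(8, 9, 6) = 9
n1-3 (P1): max(1, 0, 5) = 5
n1 (P2): min(3, 9, 5) = 3
n2-1 (P1): max(0, 2) = 2
n2-2 (P1): max(8, 3, 7) = 8
n2-3 (P1): max(0, 9) = 9
n2 (P2): min(2, 8, 9) = 2
r (P1): max(3, 2) = 3
At r, P1 picks n1 (highest: 3).
At n1, P2 picks n1-1 (lowest: 3).
At n1-1, P1 picks n1-1-1 (highest: 3).
Terminal value 3.

r -> n1 -> n1-1 -> n1-1-1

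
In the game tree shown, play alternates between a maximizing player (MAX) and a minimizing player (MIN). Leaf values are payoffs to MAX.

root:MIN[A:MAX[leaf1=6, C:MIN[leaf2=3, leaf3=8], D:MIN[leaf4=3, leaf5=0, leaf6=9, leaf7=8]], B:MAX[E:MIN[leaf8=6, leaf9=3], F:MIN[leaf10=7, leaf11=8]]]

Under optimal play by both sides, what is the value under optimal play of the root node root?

C (MIN): min(3, 8) = 3
D (MIN): min(3, 0, 9, 8) = 0
A (MAX): max(6, 3, 0) = 6
E (MIN): min(6, 3) = 3
F (MIN): min(7, 8) = 7
B (MAX): max(3, 7) = 7
root (MIN): min(6, 7) = 6

6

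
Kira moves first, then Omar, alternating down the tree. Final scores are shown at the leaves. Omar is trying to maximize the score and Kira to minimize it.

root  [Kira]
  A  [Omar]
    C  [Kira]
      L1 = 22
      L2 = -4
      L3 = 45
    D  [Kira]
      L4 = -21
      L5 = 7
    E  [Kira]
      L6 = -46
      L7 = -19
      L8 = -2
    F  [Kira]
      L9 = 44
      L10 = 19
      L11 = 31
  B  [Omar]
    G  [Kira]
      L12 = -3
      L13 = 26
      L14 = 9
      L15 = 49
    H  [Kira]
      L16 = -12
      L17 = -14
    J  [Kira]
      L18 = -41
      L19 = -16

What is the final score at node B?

-3

G (Kira): min(-3, 26, 9, 49) = -3
H (Kira): min(-12, -14) = -14
J (Kira): min(-41, -16) = -41
B (Omar): max(-3, -14, -41) = -3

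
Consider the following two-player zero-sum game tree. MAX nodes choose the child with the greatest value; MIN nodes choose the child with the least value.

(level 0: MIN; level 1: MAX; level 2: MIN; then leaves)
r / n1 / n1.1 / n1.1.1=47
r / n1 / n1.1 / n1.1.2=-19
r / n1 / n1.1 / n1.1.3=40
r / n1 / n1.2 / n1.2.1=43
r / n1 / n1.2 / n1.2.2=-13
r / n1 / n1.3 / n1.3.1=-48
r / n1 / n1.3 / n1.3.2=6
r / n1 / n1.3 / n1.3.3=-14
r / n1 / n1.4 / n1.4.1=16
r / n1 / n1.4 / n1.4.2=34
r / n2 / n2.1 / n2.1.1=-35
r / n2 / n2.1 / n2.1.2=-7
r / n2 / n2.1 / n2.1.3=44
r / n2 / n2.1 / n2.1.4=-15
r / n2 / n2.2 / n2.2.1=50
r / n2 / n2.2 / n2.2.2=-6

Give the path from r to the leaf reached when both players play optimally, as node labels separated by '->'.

r -> n2 -> n2.2 -> n2.2.2

n1.1 (MIN): min(47, -19, 40) = -19
n1.2 (MIN): min(43, -13) = -13
n1.3 (MIN): min(-48, 6, -14) = -48
n1.4 (MIN): min(16, 34) = 16
n1 (MAX): max(-19, -13, -48, 16) = 16
n2.1 (MIN): min(-35, -7, 44, -15) = -35
n2.2 (MIN): min(50, -6) = -6
n2 (MAX): max(-35, -6) = -6
r (MIN): min(16, -6) = -6
At r, MIN picks n2 (lowest: -6).
At n2, MAX picks n2.2 (highest: -6).
At n2.2, MIN picks n2.2.2 (lowest: -6).
Terminal value -6.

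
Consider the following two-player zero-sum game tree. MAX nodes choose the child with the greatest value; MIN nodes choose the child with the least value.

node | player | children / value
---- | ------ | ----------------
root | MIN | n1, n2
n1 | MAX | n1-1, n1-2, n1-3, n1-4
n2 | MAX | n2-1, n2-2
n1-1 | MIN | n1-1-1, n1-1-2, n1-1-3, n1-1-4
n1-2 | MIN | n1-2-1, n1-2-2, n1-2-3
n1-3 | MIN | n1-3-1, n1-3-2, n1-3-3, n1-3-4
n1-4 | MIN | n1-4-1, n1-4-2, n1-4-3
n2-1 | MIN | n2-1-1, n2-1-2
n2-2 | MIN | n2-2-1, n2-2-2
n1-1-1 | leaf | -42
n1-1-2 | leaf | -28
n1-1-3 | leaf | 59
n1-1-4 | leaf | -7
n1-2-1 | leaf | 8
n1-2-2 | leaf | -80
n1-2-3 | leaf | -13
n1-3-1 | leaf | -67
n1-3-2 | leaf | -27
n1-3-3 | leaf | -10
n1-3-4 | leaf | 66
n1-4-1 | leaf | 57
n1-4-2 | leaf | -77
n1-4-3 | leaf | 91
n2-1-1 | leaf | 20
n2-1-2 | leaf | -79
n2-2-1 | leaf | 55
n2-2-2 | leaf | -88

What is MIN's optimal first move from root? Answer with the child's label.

n1-1 (MIN): min(-42, -28, 59, -7) = -42
n1-2 (MIN): min(8, -80, -13) = -80
n1-3 (MIN): min(-67, -27, -10, 66) = -67
n1-4 (MIN): min(57, -77, 91) = -77
n1 (MAX): max(-42, -80, -67, -77) = -42
n2-1 (MIN): min(20, -79) = -79
n2-2 (MIN): min(55, -88) = -88
n2 (MAX): max(-79, -88) = -79
root (MIN): min(-42, -79) = -79
MIN at root wants the lowest of {n1=-42, n2=-79}, so chooses n2.

n2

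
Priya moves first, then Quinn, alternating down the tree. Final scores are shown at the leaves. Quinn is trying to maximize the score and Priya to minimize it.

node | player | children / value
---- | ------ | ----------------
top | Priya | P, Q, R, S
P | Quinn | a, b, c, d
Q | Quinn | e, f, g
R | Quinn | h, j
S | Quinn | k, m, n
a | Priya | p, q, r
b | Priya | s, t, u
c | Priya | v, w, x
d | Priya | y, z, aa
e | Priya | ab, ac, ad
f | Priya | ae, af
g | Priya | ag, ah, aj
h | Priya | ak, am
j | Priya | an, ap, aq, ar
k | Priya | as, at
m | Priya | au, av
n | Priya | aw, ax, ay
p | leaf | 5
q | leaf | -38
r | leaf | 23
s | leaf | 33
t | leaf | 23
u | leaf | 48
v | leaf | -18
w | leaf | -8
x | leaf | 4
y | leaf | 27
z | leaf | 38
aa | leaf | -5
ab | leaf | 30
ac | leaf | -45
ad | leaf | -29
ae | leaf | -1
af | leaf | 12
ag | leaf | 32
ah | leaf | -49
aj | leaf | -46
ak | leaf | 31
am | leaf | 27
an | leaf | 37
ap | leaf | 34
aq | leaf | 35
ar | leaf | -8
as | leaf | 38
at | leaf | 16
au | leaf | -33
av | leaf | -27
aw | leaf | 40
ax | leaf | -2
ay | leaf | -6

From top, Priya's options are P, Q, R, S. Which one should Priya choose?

a (Priya): min(5, -38, 23) = -38
b (Priya): min(33, 23, 48) = 23
c (Priya): min(-18, -8, 4) = -18
d (Priya): min(27, 38, -5) = -5
P (Quinn): max(-38, 23, -18, -5) = 23
e (Priya): min(30, -45, -29) = -45
f (Priya): min(-1, 12) = -1
g (Priya): min(32, -49, -46) = -49
Q (Quinn): max(-45, -1, -49) = -1
h (Priya): min(31, 27) = 27
j (Priya): min(37, 34, 35, -8) = -8
R (Quinn): max(27, -8) = 27
k (Priya): min(38, 16) = 16
m (Priya): min(-33, -27) = -33
n (Priya): min(40, -2, -6) = -6
S (Quinn): max(16, -33, -6) = 16
top (Priya): min(23, -1, 27, 16) = -1
Priya at top wants the lowest of {P=23, Q=-1, R=27, S=16}, so chooses Q.

Q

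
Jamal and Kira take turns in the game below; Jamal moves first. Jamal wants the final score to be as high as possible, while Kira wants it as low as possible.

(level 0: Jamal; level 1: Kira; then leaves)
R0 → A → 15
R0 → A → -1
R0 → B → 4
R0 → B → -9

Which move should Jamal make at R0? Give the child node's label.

A

A (Kira): min(15, -1) = -1
B (Kira): min(4, -9) = -9
R0 (Jamal): max(-1, -9) = -1
Jamal at R0 wants the highest of {A=-1, B=-9}, so chooses A.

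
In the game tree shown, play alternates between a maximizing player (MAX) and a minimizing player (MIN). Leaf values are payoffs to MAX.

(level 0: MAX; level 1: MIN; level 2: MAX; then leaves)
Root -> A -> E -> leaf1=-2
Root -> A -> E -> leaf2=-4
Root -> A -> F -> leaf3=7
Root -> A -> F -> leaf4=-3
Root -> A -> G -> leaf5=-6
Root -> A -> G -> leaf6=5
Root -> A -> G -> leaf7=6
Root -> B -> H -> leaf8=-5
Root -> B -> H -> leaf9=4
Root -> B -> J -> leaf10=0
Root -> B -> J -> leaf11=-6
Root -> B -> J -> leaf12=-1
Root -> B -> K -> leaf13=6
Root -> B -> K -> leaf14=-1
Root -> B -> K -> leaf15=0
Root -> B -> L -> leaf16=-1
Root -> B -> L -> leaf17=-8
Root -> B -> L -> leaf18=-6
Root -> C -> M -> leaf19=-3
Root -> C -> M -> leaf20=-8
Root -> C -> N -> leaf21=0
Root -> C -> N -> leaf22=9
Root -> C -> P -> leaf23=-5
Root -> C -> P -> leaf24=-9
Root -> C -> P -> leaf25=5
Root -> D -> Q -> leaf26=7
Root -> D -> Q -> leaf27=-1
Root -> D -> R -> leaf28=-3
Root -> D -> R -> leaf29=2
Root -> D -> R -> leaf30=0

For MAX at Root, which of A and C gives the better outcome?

A

E (MAX): max(-2, -4) = -2
F (MAX): max(7, -3) = 7
G (MAX): max(-6, 5, 6) = 6
A (MIN): min(-2, 7, 6) = -2
M (MAX): max(-3, -8) = -3
N (MAX): max(0, 9) = 9
P (MAX): max(-5, -9, 5) = 5
C (MIN): min(-3, 9, 5) = -3
MAX prefers the higher value; A=-2, C=-3. A is better since -2 > -3.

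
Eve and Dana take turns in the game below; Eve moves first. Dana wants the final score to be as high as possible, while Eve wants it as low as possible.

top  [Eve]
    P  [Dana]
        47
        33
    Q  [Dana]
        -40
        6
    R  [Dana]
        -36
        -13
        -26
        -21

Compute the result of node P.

47

P (Dana): max(47, 33) = 47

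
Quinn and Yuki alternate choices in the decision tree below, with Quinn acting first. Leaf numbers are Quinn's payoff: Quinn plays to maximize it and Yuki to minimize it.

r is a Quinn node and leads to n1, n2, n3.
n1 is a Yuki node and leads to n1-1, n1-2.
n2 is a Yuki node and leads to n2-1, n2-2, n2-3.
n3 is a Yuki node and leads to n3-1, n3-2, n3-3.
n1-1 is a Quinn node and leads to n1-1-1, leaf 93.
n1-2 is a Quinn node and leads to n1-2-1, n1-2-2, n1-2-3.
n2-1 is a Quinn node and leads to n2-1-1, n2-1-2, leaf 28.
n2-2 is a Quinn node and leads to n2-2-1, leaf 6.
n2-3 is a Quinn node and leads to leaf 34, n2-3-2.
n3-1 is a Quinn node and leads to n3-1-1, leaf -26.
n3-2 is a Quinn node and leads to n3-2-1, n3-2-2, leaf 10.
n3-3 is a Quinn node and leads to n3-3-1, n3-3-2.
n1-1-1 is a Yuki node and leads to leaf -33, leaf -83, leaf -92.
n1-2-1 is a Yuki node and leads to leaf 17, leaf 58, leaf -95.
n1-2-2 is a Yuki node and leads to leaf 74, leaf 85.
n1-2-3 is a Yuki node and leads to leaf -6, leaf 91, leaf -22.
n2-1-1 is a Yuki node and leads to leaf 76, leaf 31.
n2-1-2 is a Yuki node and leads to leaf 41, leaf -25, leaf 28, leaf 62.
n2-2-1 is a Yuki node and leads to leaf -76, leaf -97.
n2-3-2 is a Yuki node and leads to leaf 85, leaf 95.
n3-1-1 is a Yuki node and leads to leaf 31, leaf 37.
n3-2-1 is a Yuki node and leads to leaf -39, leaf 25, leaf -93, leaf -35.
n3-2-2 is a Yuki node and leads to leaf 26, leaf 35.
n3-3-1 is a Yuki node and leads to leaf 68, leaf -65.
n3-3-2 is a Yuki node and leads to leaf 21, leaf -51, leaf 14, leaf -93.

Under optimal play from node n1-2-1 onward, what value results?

n1-2-1 (Yuki): min(17, 58, -95) = -95

-95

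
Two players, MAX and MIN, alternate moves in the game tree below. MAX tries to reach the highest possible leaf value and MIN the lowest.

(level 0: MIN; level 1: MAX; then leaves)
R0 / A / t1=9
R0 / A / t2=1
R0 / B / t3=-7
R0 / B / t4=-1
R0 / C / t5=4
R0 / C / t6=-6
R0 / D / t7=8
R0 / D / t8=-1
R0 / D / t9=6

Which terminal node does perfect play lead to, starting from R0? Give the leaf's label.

t4

A (MAX): max(9, 1) = 9
B (MAX): max(-7, -1) = -1
C (MAX): max(4, -6) = 4
D (MAX): max(8, -1, 6) = 8
R0 (MIN): min(9, -1, 4, 8) = -1
At R0, MIN picks B (lowest: -1).
At B, MAX picks t4 (highest: -1).
Terminal value -1.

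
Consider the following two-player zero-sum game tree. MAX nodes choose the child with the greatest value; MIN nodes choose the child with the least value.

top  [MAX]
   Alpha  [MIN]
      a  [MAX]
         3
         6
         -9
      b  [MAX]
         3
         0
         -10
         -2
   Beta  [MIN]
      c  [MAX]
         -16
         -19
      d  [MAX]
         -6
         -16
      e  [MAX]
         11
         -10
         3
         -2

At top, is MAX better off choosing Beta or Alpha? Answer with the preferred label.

Alpha

c (MAX): max(-16, -19) = -16
d (MAX): max(-6, -16) = -6
e (MAX): max(11, -10, 3, -2) = 11
Beta (MIN): min(-16, -6, 11) = -16
a (MAX): max(3, 6, -9) = 6
b (MAX): max(3, 0, -10, -2) = 3
Alpha (MIN): min(6, 3) = 3
MAX prefers the higher value; Beta=-16, Alpha=3. Alpha is better since 3 > -16.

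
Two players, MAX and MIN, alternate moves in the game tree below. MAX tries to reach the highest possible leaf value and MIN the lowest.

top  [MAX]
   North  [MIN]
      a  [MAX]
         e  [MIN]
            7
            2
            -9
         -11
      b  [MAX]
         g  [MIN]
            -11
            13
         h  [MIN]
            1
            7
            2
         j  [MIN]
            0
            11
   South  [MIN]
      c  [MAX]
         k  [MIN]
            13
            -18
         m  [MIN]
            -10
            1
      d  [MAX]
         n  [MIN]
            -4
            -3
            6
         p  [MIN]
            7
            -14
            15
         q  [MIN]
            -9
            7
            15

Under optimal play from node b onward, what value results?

1

g (MIN): min(-11, 13) = -11
h (MIN): min(1, 7, 2) = 1
j (MIN): min(0, 11) = 0
b (MAX): max(-11, 1, 0) = 1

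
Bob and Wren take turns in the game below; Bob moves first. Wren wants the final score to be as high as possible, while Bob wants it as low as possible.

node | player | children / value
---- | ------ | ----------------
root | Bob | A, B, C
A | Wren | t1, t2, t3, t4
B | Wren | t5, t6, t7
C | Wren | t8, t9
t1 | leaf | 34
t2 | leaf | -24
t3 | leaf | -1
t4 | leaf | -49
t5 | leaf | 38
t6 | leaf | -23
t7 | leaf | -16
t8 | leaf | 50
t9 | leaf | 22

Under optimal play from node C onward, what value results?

50

C (Wren): max(50, 22) = 50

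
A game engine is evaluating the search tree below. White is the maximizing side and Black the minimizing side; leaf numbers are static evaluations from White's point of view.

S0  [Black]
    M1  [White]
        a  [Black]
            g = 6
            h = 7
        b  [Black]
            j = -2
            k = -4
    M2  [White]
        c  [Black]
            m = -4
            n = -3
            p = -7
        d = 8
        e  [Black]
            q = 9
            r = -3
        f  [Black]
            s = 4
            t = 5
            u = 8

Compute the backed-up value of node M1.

6

a (Black): min(6, 7) = 6
b (Black): min(-2, -4) = -4
M1 (White): max(6, -4) = 6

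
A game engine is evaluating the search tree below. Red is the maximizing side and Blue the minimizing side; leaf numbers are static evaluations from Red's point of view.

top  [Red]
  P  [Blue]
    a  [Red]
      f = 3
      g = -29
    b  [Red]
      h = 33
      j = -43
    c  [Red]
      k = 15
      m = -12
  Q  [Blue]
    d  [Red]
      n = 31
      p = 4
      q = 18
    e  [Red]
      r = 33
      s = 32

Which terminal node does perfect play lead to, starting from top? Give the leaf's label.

a (Red): max(3, -29) = 3
b (Red): max(33, -43) = 33
c (Red): max(15, -12) = 15
P (Blue): min(3, 33, 15) = 3
d (Red): max(31, 4, 18) = 31
e (Red): max(33, 32) = 33
Q (Blue): min(31, 33) = 31
top (Red): max(3, 31) = 31
At top, Red picks Q (highest: 31).
At Q, Blue picks d (lowest: 31).
At d, Red picks n (highest: 31).
Terminal value 31.

n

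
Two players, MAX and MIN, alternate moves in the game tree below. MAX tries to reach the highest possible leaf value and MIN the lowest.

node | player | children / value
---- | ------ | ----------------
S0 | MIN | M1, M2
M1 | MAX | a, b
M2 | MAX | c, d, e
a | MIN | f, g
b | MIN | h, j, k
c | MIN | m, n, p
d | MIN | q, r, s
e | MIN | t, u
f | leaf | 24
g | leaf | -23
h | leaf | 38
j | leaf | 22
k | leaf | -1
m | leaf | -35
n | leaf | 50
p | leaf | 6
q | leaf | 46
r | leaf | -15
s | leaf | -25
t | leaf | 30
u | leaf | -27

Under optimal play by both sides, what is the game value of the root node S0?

-25

a (MIN): min(24, -23) = -23
b (MIN): min(38, 22, -1) = -1
M1 (MAX): max(-23, -1) = -1
c (MIN): min(-35, 50, 6) = -35
d (MIN): min(46, -15, -25) = -25
e (MIN): min(30, -27) = -27
M2 (MAX): max(-35, -25, -27) = -25
S0 (MIN): min(-1, -25) = -25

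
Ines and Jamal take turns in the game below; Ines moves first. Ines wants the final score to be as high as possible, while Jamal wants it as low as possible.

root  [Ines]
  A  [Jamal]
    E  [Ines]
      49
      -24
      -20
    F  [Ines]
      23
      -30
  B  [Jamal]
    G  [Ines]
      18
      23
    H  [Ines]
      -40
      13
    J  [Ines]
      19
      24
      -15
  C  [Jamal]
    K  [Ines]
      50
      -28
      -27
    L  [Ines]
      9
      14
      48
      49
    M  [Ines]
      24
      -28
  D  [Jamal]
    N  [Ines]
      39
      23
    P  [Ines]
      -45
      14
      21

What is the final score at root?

24

E (Ines): max(49, -24, -20) = 49
F (Ines): max(23, -30) = 23
A (Jamal): min(49, 23) = 23
G (Ines): max(18, 23) = 23
H (Ines): max(-40, 13) = 13
J (Ines): max(19, 24, -15) = 24
B (Jamal): min(23, 13, 24) = 13
K (Ines): max(50, -28, -27) = 50
L (Ines): max(9, 14, 48, 49) = 49
M (Ines): max(24, -28) = 24
C (Jamal): min(50, 49, 24) = 24
N (Ines): max(39, 23) = 39
P (Ines): max(-45, 14, 21) = 21
D (Jamal): min(39, 21) = 21
root (Ines): max(23, 13, 24, 21) = 24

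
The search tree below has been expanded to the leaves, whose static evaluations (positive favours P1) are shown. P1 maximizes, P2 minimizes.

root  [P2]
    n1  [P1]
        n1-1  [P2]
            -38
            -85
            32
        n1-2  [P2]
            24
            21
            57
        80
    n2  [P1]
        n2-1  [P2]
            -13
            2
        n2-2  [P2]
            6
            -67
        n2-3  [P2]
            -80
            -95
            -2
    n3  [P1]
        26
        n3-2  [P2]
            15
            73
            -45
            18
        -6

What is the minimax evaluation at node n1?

80

n1-1 (P2): min(-38, -85, 32) = -85
n1-2 (P2): min(24, 21, 57) = 21
n1 (P1): max(-85, 21, 80) = 80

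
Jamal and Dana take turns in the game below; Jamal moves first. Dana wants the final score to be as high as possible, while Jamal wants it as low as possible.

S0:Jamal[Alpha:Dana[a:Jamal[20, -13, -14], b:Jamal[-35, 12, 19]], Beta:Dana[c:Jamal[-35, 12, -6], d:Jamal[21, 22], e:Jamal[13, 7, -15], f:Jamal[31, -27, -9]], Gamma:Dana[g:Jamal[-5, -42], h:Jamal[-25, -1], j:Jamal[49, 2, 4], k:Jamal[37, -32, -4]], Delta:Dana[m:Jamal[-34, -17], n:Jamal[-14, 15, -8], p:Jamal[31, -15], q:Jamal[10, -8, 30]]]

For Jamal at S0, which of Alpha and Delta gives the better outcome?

Alpha

a (Jamal): min(20, -13, -14) = -14
b (Jamal): min(-35, 12, 19) = -35
Alpha (Dana): max(-14, -35) = -14
m (Jamal): min(-34, -17) = -34
n (Jamal): min(-14, 15, -8) = -14
p (Jamal): min(31, -15) = -15
q (Jamal): min(10, -8, 30) = -8
Delta (Dana): max(-34, -14, -15, -8) = -8
Jamal prefers the lower value; Alpha=-14, Delta=-8. Alpha is better since -14 < -8.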